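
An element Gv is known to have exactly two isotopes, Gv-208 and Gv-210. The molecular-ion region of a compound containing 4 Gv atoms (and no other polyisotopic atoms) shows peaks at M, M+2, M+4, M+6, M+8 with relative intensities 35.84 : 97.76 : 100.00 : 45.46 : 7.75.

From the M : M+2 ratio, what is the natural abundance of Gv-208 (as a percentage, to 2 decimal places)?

Write p for the Gv-208 fraction. I(M+2)/I(M) = [C(4,1)·p^3·(1−p)] / p^4 = 4·(1−p)/p = 97.76/35.84 = 2.7277
(1−p)/p = 2.7277/4 = 0.6819  ⇒  p = 1/(1 + 0.6819) = 0.5946
Gv-208: 59.46%, Gv-210: 40.54%.

59.46%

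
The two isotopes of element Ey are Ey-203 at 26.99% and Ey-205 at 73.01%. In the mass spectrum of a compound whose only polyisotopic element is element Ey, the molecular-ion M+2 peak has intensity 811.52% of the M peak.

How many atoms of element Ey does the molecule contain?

3

With n Ey atoms, P(M+2)/P(M) = C(n,1)·p^(n−1)q / p^n = n·q/p = n · 0.7301/0.2699.
n = 8.1152 × 0.2699/0.7301 = 3.00 ≈ 3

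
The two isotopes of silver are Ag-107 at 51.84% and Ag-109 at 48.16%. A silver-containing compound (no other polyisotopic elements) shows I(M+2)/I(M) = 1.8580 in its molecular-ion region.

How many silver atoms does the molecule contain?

2

The M+2/M ratio from n Ag atoms is n · q/p = n · 0.4816/0.5184.
n = 1.8580 × 0.5184/0.4816 = 2.00 ≈ 2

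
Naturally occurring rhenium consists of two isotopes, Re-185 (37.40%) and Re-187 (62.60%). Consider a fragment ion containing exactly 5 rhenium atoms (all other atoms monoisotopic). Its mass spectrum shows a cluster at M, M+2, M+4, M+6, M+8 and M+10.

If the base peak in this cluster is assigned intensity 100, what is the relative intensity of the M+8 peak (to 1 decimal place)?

83.7

Term probabilities: M 0.0073, M+2 0.0612, M+4 0.2050, M+6 0.3431, M+8 0.2872, M+10 0.0961. Base peak = M+6.
P(M+6) = C(5,3) × 0.3740^2 × 0.6260^3 = 10 × 0.139876 × 0.24531438 = 0.343136 (base)
P(M+8) = C(5,4) × 0.3740^1 × 0.6260^4 = 5 × 0.3740 × 0.1535668 = 0.287170
Relative intensity = 0.287170 / 0.343136 × 100 = 83.7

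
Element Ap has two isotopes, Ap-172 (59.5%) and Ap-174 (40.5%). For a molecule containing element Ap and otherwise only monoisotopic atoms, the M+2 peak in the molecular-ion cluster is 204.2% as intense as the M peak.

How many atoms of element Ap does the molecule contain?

The M+2/M ratio from n Ap atoms is n · q/p = n · 0.405/0.595.
n = 2.042 × 0.595/0.405 = 3.00 ≈ 3

3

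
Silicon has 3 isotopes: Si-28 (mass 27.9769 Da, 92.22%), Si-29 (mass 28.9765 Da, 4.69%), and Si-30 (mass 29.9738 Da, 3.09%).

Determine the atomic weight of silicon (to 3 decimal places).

28.085 Da

Ar = Σ fᵢ·mᵢ = 0.9222 × 27.9769 + 0.0469 × 28.9765 + 0.0309 × 29.9738
= 25.80030 + 1.35900 + 0.92619 = 28.08549 Da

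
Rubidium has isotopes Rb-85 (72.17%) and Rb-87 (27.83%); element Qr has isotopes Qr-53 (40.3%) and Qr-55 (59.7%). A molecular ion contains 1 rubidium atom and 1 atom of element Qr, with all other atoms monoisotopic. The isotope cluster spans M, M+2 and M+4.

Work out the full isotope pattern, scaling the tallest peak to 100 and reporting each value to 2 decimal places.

53.56 : 100.00 : 30.60

Rubidium pattern (n=1): 0.7217 : 0.2783
Element Qr pattern (n=1): 0.4030 : 0.5970
Convolve the two distributions (both contribute in 2-u steps):
  M: 0.7217×0.4030 = 0.290845
  M+2: 0.7217×0.5970 + 0.2783×0.4030 = 0.543010
  M+4: 0.2783×0.5970 = 0.166145
Scale to base peak (0.543010) = 100: 53.56 : 100.00 : 30.60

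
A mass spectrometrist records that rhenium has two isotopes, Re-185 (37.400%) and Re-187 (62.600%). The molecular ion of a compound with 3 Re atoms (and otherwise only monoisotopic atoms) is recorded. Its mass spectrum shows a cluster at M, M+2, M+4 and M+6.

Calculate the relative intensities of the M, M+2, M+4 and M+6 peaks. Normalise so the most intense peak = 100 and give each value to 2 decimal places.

11.90 : 59.74 : 100.00 : 55.79

The 3 Re atoms are independent, so intensities follow the terms of (0.37400 + 0.62600)^3.
P(M) = 0.37400^3 = 0.052314
P(M+2) = 3 × 0.37400^2 × 0.62600^1 = 0.262687
P(M+4) = 3 × 0.37400^1 × 0.62600^2 = 0.439685
P(M+6) = 0.62600^3 = 0.245314
The M+4 peak is largest (0.439685); scaling to 100 gives 11.90 : 59.74 : 100.00 : 55.79.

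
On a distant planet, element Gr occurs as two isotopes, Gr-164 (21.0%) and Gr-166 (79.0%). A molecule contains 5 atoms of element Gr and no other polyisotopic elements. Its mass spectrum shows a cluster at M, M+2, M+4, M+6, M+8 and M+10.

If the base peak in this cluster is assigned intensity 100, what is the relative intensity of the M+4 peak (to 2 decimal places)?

Binomial terms of (0.210 + 0.790)^5: M 0.0004, M+2 0.0077, M+4 0.0578, M+6 0.2174, M+8 0.4090, M+10 0.3077 → M+8 is the base peak.
P(M+8) = C(5,4) × 0.210^1 × 0.790^4 = 5 × 0.2100 × 0.38950081 = 0.408976 (base)
P(M+4) = C(5,2) × 0.210^3 × 0.790^2 = 10 × 0.009261 × 0.6241 = 0.057798
Relative intensity = 0.057798 / 0.408976 × 100 = 14.13

14.13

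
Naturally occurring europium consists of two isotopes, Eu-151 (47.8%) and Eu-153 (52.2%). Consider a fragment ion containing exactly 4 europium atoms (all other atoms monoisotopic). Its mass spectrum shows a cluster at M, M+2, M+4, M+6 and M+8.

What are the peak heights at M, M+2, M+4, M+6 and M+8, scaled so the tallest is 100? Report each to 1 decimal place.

Each Eu atom is independently Eu-151 (p = 0.478) or Eu-153 (q = 0.522); the cluster is the binomial expansion (p + q)^4.
P(M) = 0.478^4 = 0.052205
P(M+2) = 4 × 0.478^3 × 0.522^1 = 0.228042
P(M+4) = 6 × 0.478^2 × 0.522^2 = 0.373549
P(M+6) = 4 × 0.478^1 × 0.522^3 = 0.271956
P(M+8) = 0.522^4 = 0.074248
The M+4 peak is largest (0.373549); scaling to 100 gives 14.0 : 61.0 : 100.0 : 72.8 : 19.9.

14.0 : 61.0 : 100.0 : 72.8 : 19.9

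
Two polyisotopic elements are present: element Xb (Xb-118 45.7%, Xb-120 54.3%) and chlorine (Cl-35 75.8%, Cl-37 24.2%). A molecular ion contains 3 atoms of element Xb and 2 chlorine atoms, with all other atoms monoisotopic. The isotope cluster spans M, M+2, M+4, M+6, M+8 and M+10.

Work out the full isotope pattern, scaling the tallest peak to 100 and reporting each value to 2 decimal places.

Element Xb pattern (n=3): 0.09544399 : 0.34021502 : 0.40423798 : 0.16010301
Chlorine pattern (n=2): 0.574564 : 0.366872 : 0.058564
Convolve the two distributions (both contribute in 2-u steps):
  M: 0.09544399×0.574564 = 0.054839
  M+2: 0.09544399×0.366872 + 0.34021502×0.574564 = 0.230491
  M+4: 0.09544399×0.058564 + 0.34021502×0.366872 + 0.40423798×0.574564 = 0.362666
  M+6: 0.34021502×0.058564 + 0.40423798×0.366872 + 0.16010301×0.574564 = 0.260217
  M+8: 0.40423798×0.058564 + 0.16010301×0.366872 = 0.082411
  M+10: 0.16010301×0.058564 = 0.009376
Scale to base peak (0.362666) = 100: 15.12 : 63.55 : 100.00 : 71.75 : 22.72 : 2.59

15.12 : 63.55 : 100.00 : 71.75 : 22.72 : 2.59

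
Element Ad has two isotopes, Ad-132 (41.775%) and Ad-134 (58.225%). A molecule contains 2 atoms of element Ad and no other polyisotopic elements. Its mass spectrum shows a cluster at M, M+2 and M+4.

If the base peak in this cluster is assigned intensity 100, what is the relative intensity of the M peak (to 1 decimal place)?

35.9

Term probabilities: M 0.1745, M+2 0.4865, M+4 0.3390. Base peak = M+2.
P(M+2) = C(2,1) × 0.41775^1 × 0.58225^1 = 2 × 0.41775 × 0.58225 = 0.486470 (base)
P(M) = C(2,0) × 0.41775^2 × 0.58225^0 = 1 × 0.17451506 × 1.0000 = 0.174515
Relative intensity = 0.174515 / 0.486470 × 100 = 35.9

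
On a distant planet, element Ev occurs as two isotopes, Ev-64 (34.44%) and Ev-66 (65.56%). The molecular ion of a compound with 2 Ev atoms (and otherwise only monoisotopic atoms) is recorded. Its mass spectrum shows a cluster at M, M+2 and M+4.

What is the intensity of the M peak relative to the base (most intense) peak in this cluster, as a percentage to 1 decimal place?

(0.3444 + 0.6556)^2 gives M 0.1186, M+2 0.4516, M+4 0.4298; the largest is M+2.
P(M+2) = C(2,1) × 0.3444^1 × 0.6556^1 = 2 × 0.3444 × 0.6556 = 0.451577 (base)
P(M) = C(2,0) × 0.3444^2 × 0.6556^0 = 1 × 0.11861136 × 1.0000 = 0.118611
Relative intensity = 0.118611 / 0.451577 × 100 = 26.3

26.3%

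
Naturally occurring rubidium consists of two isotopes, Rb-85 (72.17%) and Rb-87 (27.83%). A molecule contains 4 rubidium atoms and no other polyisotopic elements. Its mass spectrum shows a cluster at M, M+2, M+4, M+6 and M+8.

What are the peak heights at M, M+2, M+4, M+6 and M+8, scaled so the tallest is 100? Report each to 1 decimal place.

64.8 : 100.0 : 57.8 : 14.9 : 1.4

Expanding (0.7217 + 0.2783)^4:
P(M) = 0.7217^4 = 0.271286
P(M+2) = 4 × 0.7217^3 × 0.2783^1 = 0.418450
P(M+4) = 6 × 0.7217^2 × 0.2783^2 = 0.242042
P(M+6) = 4 × 0.7217^1 × 0.2783^3 = 0.062224
P(M+8) = 0.2783^4 = 0.005999
The M+2 peak is largest (0.418450); scaling to 100 gives 64.8 : 100.0 : 57.8 : 14.9 : 1.4.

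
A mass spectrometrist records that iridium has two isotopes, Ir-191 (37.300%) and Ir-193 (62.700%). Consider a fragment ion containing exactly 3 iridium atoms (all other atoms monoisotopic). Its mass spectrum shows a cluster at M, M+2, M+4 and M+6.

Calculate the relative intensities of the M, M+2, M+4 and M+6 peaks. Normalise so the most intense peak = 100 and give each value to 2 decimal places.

11.80 : 59.49 : 100.00 : 56.03

Each Ir atom is independently Ir-191 (p = 0.37300) or Ir-193 (q = 0.62700); the cluster is the binomial expansion (p + q)^3.
P(M) = 0.37300^3 = 0.051895
P(M+2) = 3 × 0.37300^2 × 0.62700^1 = 0.261702
P(M+4) = 3 × 0.37300^1 × 0.62700^2 = 0.439911
P(M+6) = 0.62700^3 = 0.246492
The M+4 peak is largest (0.439911); scaling to 100 gives 11.80 : 59.49 : 100.00 : 56.03.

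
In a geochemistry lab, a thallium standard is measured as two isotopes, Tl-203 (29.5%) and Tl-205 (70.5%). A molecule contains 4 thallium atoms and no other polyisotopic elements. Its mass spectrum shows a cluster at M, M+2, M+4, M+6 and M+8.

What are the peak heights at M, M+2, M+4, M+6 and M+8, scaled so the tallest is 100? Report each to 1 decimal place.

Expanding (0.295 + 0.705)^4:
P(M) = 0.295^4 = 0.007573
P(M+2) = 4 × 0.295^3 × 0.705^1 = 0.072396
P(M+4) = 6 × 0.295^2 × 0.705^2 = 0.259522
P(M+6) = 4 × 0.295^1 × 0.705^3 = 0.413475
P(M+8) = 0.705^4 = 0.247034
The M+6 peak is largest (0.413475); scaling to 100 gives 1.8 : 17.5 : 62.8 : 100.0 : 59.7.

1.8 : 17.5 : 62.8 : 100.0 : 59.7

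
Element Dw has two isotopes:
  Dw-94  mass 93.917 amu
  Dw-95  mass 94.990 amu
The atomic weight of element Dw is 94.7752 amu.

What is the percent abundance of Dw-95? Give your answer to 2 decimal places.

79.98%

With x = fraction of Dw-94 (so Dw-95 is 1 − x):
93.917·x + 94.990·(1 − x) = 94.7752
(93.917 − 94.990)·x = 94.7752 − 94.990
x = -0.2148 / -1.073 = 0.20019 → 20.02% Dw-94, 79.98% Dw-95.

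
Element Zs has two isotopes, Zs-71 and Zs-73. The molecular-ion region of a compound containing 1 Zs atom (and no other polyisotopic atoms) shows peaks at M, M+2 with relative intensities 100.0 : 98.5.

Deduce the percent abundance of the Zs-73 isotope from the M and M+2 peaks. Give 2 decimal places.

Write p for the Zs-71 fraction. I(M+2)/I(M) = [C(1,1)·p^0·(1−p)] / p^1 = 1·(1−p)/p = 98.5/100.0 = 0.9850
(1−p)/p = 0.9850/1 = 0.9850  ⇒  p = 1/(1 + 0.9850) = 0.5038
Zs-71: 50.38%, Zs-73: 49.62%.

49.62%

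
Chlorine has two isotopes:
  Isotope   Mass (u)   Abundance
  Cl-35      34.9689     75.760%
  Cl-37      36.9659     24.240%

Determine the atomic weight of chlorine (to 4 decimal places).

Ar = Σ fᵢ·mᵢ = 0.75760 × 34.9689 + 0.24240 × 36.9659
= 26.49244 + 8.96053 = 35.45297 u

35.4530 u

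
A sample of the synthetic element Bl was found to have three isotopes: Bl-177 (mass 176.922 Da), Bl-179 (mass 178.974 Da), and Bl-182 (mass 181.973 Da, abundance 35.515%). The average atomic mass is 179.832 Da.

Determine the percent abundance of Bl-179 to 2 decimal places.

Let x and y be the fractions of Bl-177 and Bl-179. Then x + y = 1 − 0.35515 = 0.64485 and 176.922x + 178.974y = 179.832 − 0.35515×181.973 = 115.20428905.
Substituting: 176.922x + 178.974(0.64485 − x) = 115.20428905
(176.922 − 178.974)x = -0.20709485  ⇒  x = 0.10092, y = 0.54393
Bl-177: 10.09%, Bl-179: 54.39%.

54.39%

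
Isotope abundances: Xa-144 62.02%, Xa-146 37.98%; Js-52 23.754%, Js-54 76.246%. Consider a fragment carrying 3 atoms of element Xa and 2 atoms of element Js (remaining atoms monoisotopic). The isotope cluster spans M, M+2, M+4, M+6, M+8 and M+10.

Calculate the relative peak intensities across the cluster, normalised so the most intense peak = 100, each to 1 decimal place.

Element Xa pattern (n=3): 0.23855871 : 0.43826798 : 0.2683879 : 0.05478541
Element Js pattern (n=2): 0.05642525 : 0.3622295 : 0.58134525
Convolve the two distributions (both contribute in 2-u steps):
  M: 0.23855871×0.05642525 = 0.013461
  M+2: 0.23855871×0.3622295 + 0.43826798×0.05642525 = 0.111142
  M+4: 0.23855871×0.58134525 + 0.43826798×0.3622295 + 0.2683879×0.05642525 = 0.312582
  M+6: 0.43826798×0.58134525 + 0.2683879×0.3622295 + 0.05478541×0.05642525 = 0.355094
  M+8: 0.2683879×0.58134525 + 0.05478541×0.3622295 = 0.175871
  M+10: 0.05478541×0.58134525 = 0.031849
Scale to base peak (0.355094) = 100: 3.8 : 31.3 : 88.0 : 100.0 : 49.5 : 9.0

3.8 : 31.3 : 88.0 : 100.0 : 49.5 : 9.0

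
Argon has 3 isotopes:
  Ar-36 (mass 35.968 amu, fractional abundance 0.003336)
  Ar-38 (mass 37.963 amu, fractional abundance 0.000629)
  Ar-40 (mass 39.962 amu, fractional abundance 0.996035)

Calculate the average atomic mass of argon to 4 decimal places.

39.9474 amu

Weight each isotope mass by its fractional abundance: 0.003336 × 35.968 + 0.000629 × 37.963 + 0.996035 × 39.962
= 0.11999 + 0.02388 + 39.80355 = 39.94742 amu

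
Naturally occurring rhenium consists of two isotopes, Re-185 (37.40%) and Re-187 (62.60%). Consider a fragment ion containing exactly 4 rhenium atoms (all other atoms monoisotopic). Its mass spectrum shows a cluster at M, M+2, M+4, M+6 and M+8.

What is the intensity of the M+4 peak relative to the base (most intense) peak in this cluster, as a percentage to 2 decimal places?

89.62%

Binomial terms of (0.3740 + 0.6260)^4: M 0.0196, M+2 0.1310, M+4 0.3289, M+6 0.3670, M+8 0.1536 → M+6 is the base peak.
P(M+6) = C(4,3) × 0.3740^1 × 0.6260^3 = 4 × 0.3740 × 0.24531438 = 0.366990 (base)
P(M+4) = C(4,2) × 0.3740^2 × 0.6260^2 = 6 × 0.139876 × 0.391876 = 0.328884
Relative intensity = 0.328884 / 0.366990 × 100 = 89.62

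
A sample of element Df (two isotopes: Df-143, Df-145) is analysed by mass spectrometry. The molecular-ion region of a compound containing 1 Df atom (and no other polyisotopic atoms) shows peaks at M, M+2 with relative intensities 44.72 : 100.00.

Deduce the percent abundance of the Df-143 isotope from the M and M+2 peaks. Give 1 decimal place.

Let p = fractional abundance of Df-143. I(M+2)/I(M) = [C(1,1)·p^0·(1−p)] / p^1 = 1·(1−p)/p = 100.00/44.72 = 2.2361
(1−p)/p = 2.2361/1 = 2.2361  ⇒  p = 1/(1 + 2.2361) = 0.3090
Df-143: 30.9%, Df-145: 69.1%.

30.9%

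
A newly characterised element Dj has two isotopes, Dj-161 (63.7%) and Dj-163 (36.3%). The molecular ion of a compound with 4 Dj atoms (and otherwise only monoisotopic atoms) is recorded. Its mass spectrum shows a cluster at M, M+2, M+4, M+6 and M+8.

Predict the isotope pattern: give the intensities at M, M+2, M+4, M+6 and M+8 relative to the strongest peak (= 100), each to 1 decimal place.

The 4 Dj atoms are independent, so intensities follow the terms of (0.637 + 0.363)^4.
P(M) = 0.637^4 = 0.164648
P(M+2) = 4 × 0.637^3 × 0.363^1 = 0.375305
P(M+4) = 6 × 0.637^2 × 0.363^2 = 0.320807
P(M+6) = 4 × 0.637^1 × 0.363^3 = 0.121876
P(M+8) = 0.363^4 = 0.017363
The M+2 peak is largest (0.375305); scaling to 100 gives 43.9 : 100.0 : 85.5 : 32.5 : 4.6.

43.9 : 100.0 : 85.5 : 32.5 : 4.6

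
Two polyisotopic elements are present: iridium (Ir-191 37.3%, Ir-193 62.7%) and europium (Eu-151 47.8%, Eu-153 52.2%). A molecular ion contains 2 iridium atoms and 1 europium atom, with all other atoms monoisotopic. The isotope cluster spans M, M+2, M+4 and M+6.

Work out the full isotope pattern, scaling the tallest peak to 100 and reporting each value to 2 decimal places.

15.39 : 68.55 : 100.00 : 47.49

Iridium pattern (n=2): 0.139129 : 0.467742 : 0.393129
Europium pattern (n=1): 0.4780 : 0.5220
Convolve the two distributions (both contribute in 2-u steps):
  M: 0.139129×0.4780 = 0.066504
  M+2: 0.139129×0.5220 + 0.467742×0.4780 = 0.296206
  M+4: 0.467742×0.5220 + 0.393129×0.4780 = 0.432077
  M+6: 0.393129×0.5220 = 0.205213
Scale to base peak (0.432077) = 100: 15.39 : 68.55 : 100.00 : 47.49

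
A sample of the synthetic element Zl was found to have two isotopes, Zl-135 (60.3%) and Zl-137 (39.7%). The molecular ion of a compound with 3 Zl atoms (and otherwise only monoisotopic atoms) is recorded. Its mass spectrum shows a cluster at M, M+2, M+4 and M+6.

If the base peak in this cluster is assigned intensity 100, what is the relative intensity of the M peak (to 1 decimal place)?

50.6

Term probabilities: M 0.2193, M+2 0.4331, M+4 0.2851, M+6 0.0626. Base peak = M+2.
P(M+2) = C(3,1) × 0.603^2 × 0.397^1 = 3 × 0.363609 × 0.3970 = 0.433058 (base)
P(M) = C(3,0) × 0.603^3 × 0.397^0 = 1 × 0.21925623 × 1.0000 = 0.219256
Relative intensity = 0.219256 / 0.433058 × 100 = 50.6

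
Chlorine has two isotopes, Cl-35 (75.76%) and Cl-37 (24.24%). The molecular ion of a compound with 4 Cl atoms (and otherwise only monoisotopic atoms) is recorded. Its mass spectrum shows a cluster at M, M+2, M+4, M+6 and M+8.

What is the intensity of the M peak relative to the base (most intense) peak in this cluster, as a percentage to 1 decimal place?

78.1%

Term probabilities: M 0.3294, M+2 0.4216, M+4 0.2023, M+6 0.0432, M+8 0.0035. Base peak = M+2.
P(M+2) = C(4,1) × 0.7576^3 × 0.2424^1 = 4 × 0.4348304 × 0.2424 = 0.421612 (base)
P(M) = C(4,0) × 0.7576^4 × 0.2424^0 = 1 × 0.32942751 × 1.0000 = 0.329428
Relative intensity = 0.329428 / 0.421612 × 100 = 78.1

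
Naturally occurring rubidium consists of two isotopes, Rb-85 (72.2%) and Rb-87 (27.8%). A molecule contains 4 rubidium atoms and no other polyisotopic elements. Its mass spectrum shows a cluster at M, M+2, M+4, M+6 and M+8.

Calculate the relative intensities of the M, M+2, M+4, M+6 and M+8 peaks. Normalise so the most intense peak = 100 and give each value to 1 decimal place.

The 4 Rb atoms are independent, so intensities follow the terms of (0.722 + 0.278)^4.
P(M) = 0.722^4 = 0.271737
P(M+2) = 4 × 0.722^3 × 0.278^1 = 0.418520
P(M+4) = 6 × 0.722^2 × 0.278^2 = 0.241721
P(M+6) = 4 × 0.722^1 × 0.278^3 = 0.062049
P(M+8) = 0.278^4 = 0.005973
The M+2 peak is largest (0.418520); scaling to 100 gives 64.9 : 100.0 : 57.8 : 14.8 : 1.4.

64.9 : 100.0 : 57.8 : 14.8 : 1.4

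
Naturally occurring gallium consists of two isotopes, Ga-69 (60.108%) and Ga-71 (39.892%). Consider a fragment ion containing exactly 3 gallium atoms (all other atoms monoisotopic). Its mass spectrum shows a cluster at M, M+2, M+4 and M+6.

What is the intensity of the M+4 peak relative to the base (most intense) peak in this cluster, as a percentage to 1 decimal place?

66.4%

Term probabilities: M 0.2172, M+2 0.4324, M+4 0.2870, M+6 0.0635. Base peak = M+2.
P(M+2) = C(3,1) × 0.60108^2 × 0.39892^1 = 3 × 0.36129717 × 0.39892 = 0.432386 (base)
P(M+4) = C(3,2) × 0.60108^1 × 0.39892^2 = 3 × 0.60108 × 0.15913717 = 0.286963
Relative intensity = 0.286963 / 0.432386 × 100 = 66.4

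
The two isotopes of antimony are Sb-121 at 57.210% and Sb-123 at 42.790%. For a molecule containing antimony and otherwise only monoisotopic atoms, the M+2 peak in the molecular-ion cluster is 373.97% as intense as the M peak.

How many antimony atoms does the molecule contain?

With n Sb atoms, P(M+2)/P(M) = C(n,1)·p^(n−1)q / p^n = n·q/p = n · 0.42790/0.57210.
n = 3.7397 × 0.57210/0.42790 = 5.00 ≈ 5

5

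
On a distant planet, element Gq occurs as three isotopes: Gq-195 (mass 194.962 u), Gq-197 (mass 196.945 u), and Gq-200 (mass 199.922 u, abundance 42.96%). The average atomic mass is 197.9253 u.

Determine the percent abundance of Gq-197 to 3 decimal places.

Let x and y be the fractions of Gq-195 and Gq-197. Then x + y = 1 − 0.4296 = 0.5704 and 194.962x + 196.945y = 197.9253 − 0.4296×199.922 = 112.0388088.
Substituting: 194.962x + 196.945(0.5704 − x) = 112.0388088
(194.962 − 196.945)x = -0.2986192  ⇒  x = 0.15059, y = 0.41981
Gq-195: 15.059%, Gq-197: 41.981%.

41.981%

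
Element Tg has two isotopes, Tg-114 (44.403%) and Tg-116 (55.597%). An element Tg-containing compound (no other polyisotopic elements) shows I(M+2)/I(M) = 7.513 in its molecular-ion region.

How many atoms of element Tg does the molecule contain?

6

For n independent Tg atoms, I(M+2)/I(M) = n · (abundance Tg-116) / (abundance Tg-114) = n · 0.55597/0.44403.
n = 7.513 × 0.44403/0.55597 = 6.00 ≈ 6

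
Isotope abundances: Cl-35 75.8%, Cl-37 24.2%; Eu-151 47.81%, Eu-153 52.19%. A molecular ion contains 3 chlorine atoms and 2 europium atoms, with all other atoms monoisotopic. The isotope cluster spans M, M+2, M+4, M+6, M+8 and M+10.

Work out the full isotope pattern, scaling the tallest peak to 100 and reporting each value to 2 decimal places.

27.87 : 87.53 : 100.00 : 51.32 : 12.13 : 1.08

Chlorine pattern (n=3): 0.43551951 : 0.41713346 : 0.13317454 : 0.01417249
Europium pattern (n=2): 0.22857961 : 0.49904078 : 0.27237961
Convolve the two distributions (both contribute in 2-u steps):
  M: 0.43551951×0.22857961 = 0.099551
  M+2: 0.43551951×0.49904078 + 0.41713346×0.22857961 = 0.312690
  M+4: 0.43551951×0.27237961 + 0.41713346×0.49904078 + 0.13317454×0.22857961 = 0.357234
  M+6: 0.41713346×0.27237961 + 0.13317454×0.49904078 + 0.01417249×0.22857961 = 0.183318
  M+8: 0.13317454×0.27237961 + 0.01417249×0.49904078 = 0.043347
  M+10: 0.01417249×0.27237961 = 0.003860
Scale to base peak (0.357234) = 100: 27.87 : 87.53 : 100.00 : 51.32 : 12.13 : 1.08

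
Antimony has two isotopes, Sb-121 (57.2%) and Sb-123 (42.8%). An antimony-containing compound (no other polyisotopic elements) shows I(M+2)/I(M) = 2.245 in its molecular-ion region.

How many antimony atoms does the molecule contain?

3

The M+2/M ratio from n Sb atoms is n · q/p = n · 0.428/0.572.
n = 2.245 × 0.572/0.428 = 3.00 ≈ 3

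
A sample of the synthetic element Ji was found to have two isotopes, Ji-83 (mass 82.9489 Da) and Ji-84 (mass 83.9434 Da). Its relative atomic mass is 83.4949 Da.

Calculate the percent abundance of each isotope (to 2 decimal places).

Ji-83: 45.10%, Ji-84: 54.90%

Writing the weighted mean with unknown fraction x of Ji-83:
82.9489·x + 83.9434·(1 − x) = 83.4949
(82.9489 − 83.9434)·x = 83.4949 − 83.9434
x = -0.4485 / -0.9945 = 0.45098 → 45.10% Ji-83, 54.90% Ji-84.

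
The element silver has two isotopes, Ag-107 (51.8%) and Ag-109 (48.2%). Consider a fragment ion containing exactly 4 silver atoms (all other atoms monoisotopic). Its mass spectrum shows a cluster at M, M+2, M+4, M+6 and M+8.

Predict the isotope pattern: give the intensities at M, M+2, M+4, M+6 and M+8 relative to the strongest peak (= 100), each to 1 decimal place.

The 4 Ag atoms are independent, so intensities follow the terms of (0.518 + 0.482)^4.
P(M) = 0.518^4 = 0.071998
P(M+2) = 4 × 0.518^3 × 0.482^1 = 0.267976
P(M+4) = 6 × 0.518^2 × 0.482^2 = 0.374029
P(M+6) = 4 × 0.518^1 × 0.482^3 = 0.232023
P(M+8) = 0.482^4 = 0.053974
The M+4 peak is largest (0.374029); scaling to 100 gives 19.2 : 71.6 : 100.0 : 62.0 : 14.4.

19.2 : 71.6 : 100.0 : 62.0 : 14.4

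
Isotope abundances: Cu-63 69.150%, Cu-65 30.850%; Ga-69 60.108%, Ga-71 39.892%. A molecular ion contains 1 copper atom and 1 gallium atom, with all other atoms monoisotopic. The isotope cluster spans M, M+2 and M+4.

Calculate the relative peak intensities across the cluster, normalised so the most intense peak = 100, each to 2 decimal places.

Copper pattern (n=1): 0.6915 : 0.3085
Gallium pattern (n=1): 0.60108 : 0.39892
Convolve the two distributions (both contribute in 2-u steps):
  M: 0.6915×0.60108 = 0.415647
  M+2: 0.6915×0.39892 + 0.3085×0.60108 = 0.461286
  M+4: 0.3085×0.39892 = 0.123067
Scale to base peak (0.461286) = 100: 90.11 : 100.00 : 26.68

90.11 : 100.00 : 26.68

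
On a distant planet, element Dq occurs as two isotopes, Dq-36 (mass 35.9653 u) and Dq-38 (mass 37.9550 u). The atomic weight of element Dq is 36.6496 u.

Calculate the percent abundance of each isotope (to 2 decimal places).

With x = fraction of Dq-36 (so Dq-38 is 1 − x):
35.9653·x + 37.9550·(1 − x) = 36.6496
(35.9653 − 37.9550)·x = 36.6496 − 37.9550
x = -1.3054 / -1.9897 = 0.65608 → 65.61% Dq-36, 34.39% Dq-38.

Dq-36: 65.61%, Dq-38: 34.39%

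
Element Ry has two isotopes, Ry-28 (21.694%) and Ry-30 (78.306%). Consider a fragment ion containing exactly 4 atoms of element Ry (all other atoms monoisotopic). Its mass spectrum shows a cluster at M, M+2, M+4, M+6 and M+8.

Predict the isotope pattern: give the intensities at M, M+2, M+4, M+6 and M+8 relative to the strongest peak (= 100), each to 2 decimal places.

The 4 Ry atoms are independent, so intensities follow the terms of (0.21694 + 0.78306)^4.
P(M) = 0.21694^4 = 0.002215
P(M+2) = 4 × 0.21694^3 × 0.78306^1 = 0.031980
P(M+4) = 6 × 0.21694^2 × 0.78306^2 = 0.173149
P(M+6) = 4 × 0.21694^1 × 0.78306^3 = 0.416663
P(M+8) = 0.78306^4 = 0.375993
The M+6 peak is largest (0.416663); scaling to 100 gives 0.53 : 7.68 : 41.56 : 100.00 : 90.24.

0.53 : 7.68 : 41.56 : 100.00 : 90.24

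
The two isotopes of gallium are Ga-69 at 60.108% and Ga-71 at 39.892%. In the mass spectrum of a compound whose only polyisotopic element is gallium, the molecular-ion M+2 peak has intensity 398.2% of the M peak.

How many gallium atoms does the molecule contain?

With n Ga atoms, P(M+2)/P(M) = C(n,1)·p^(n−1)q / p^n = n·q/p = n · 0.39892/0.60108.
n = 3.982 × 0.60108/0.39892 = 6.00 ≈ 6

6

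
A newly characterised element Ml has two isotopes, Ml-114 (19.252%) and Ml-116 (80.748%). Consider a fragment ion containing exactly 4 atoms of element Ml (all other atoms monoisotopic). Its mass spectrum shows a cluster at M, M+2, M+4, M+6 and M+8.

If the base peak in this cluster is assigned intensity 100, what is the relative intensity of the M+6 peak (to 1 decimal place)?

(0.19252 + 0.80748)^4 gives M 0.0014, M+2 0.0230, M+4 0.1450, M+6 0.4054, M+8 0.4251; the largest is M+8.
P(M+8) = C(4,4) × 0.19252^0 × 0.80748^4 = 1 × 1.0000 × 0.42513523 = 0.425135 (base)
P(M+6) = C(4,3) × 0.19252^1 × 0.80748^3 = 4 × 0.19252 × 0.5264963 = 0.405444
Relative intensity = 0.405444 / 0.425135 × 100 = 95.4

95.4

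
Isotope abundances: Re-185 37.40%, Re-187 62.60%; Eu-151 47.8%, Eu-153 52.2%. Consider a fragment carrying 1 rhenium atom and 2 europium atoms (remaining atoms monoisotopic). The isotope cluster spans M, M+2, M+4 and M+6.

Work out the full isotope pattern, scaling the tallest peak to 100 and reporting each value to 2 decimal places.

20.63 : 79.57 : 100.00 : 41.17

Rhenium pattern (n=1): 0.3740 : 0.6260
Europium pattern (n=2): 0.228484 : 0.499032 : 0.272484
Convolve the two distributions (both contribute in 2-u steps):
  M: 0.3740×0.228484 = 0.085453
  M+2: 0.3740×0.499032 + 0.6260×0.228484 = 0.329669
  M+4: 0.3740×0.272484 + 0.6260×0.499032 = 0.414303
  M+6: 0.6260×0.272484 = 0.170575
Scale to base peak (0.414303) = 100: 20.63 : 79.57 : 100.00 : 41.17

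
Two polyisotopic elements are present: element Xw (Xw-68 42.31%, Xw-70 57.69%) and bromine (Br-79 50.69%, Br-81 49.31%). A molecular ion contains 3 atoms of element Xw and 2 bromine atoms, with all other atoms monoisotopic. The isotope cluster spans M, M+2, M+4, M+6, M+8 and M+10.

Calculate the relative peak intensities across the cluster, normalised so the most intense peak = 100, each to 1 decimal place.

Element Xw pattern (n=3): 0.07574066 : 0.30981885 : 0.42244032 : 0.19200017
Bromine pattern (n=2): 0.25694761 : 0.49990478 : 0.24314761
Convolve the two distributions (both contribute in 2-u steps):
  M: 0.07574066×0.25694761 = 0.019461
  M+2: 0.07574066×0.49990478 + 0.30981885×0.25694761 = 0.117470
  M+4: 0.07574066×0.24314761 + 0.30981885×0.49990478 + 0.42244032×0.25694761 = 0.281841
  M+6: 0.30981885×0.24314761 + 0.42244032×0.49990478 + 0.19200017×0.25694761 = 0.335846
  M+8: 0.42244032×0.24314761 + 0.19200017×0.49990478 = 0.198697
  M+10: 0.19200017×0.24314761 = 0.046684
Scale to base peak (0.335846) = 100: 5.8 : 35.0 : 83.9 : 100.0 : 59.2 : 13.9

5.8 : 35.0 : 83.9 : 100.0 : 59.2 : 13.9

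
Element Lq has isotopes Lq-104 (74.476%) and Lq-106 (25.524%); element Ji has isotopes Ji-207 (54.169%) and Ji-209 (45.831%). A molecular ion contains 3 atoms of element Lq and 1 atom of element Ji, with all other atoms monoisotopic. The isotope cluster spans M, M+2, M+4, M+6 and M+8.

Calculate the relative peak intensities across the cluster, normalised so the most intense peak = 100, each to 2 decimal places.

53.36 : 100.00 : 65.21 : 18.05 : 1.82

Element Lq pattern (n=3): 0.41309414 : 0.42471997 : 0.14555766 : 0.01662824
Element Ji pattern (n=1): 0.54169 : 0.45831
Convolve the two distributions (both contribute in 2-u steps):
  M: 0.41309414×0.54169 = 0.223769
  M+2: 0.41309414×0.45831 + 0.42471997×0.54169 = 0.419392
  M+4: 0.42471997×0.45831 + 0.14555766×0.54169 = 0.273501
  M+6: 0.14555766×0.45831 + 0.01662824×0.54169 = 0.075718
  M+8: 0.01662824×0.45831 = 0.007621
Scale to base peak (0.419392) = 100: 53.36 : 100.00 : 65.21 : 18.05 : 1.82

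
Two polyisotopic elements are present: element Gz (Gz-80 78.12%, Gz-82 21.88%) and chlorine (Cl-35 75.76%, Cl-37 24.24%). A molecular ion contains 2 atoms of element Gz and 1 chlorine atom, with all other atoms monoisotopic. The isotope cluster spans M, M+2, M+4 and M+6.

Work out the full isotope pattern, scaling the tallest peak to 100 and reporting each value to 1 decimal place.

Element Gz pattern (n=2): 0.61027344 : 0.34185312 : 0.04787344
Chlorine pattern (n=1): 0.7576 : 0.2424
Convolve the two distributions (both contribute in 2-u steps):
  M: 0.61027344×0.7576 = 0.462343
  M+2: 0.61027344×0.2424 + 0.34185312×0.7576 = 0.406918
  M+4: 0.34185312×0.2424 + 0.04787344×0.7576 = 0.119134
  M+6: 0.04787344×0.2424 = 0.011605
Scale to base peak (0.462343) = 100: 100.0 : 88.0 : 25.8 : 2.5

100.0 : 88.0 : 25.8 : 2.5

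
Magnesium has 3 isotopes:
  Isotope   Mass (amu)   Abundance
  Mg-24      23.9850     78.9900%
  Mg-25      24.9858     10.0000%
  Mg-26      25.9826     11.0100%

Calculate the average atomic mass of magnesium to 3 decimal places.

Average mass = Σ (abundance × isotope mass) = 0.789900 × 23.9850 + 0.100000 × 24.9858 + 0.110100 × 25.9826
= 18.94575 + 2.49858 + 2.86068 = 24.30501 amu

24.305 amu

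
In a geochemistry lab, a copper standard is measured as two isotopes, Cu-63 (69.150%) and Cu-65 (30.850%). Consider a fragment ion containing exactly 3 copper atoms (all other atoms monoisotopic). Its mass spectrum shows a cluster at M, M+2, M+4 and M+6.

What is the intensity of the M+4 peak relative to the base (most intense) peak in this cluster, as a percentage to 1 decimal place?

Binomial terms of (0.69150 + 0.30850)^3: M 0.3307, M+2 0.4425, M+4 0.1974, M+6 0.0294 → M+2 is the base peak.
P(M+2) = C(3,1) × 0.69150^2 × 0.30850^1 = 3 × 0.47817225 × 0.3085 = 0.442548 (base)
P(M+4) = C(3,2) × 0.69150^1 × 0.30850^2 = 3 × 0.6915 × 0.09517225 = 0.197435
Relative intensity = 0.197435 / 0.442548 × 100 = 44.6

44.6%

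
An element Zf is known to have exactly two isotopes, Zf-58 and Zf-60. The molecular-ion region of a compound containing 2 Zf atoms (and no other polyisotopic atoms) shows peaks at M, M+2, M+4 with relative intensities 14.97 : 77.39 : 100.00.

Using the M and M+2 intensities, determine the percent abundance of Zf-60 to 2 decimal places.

72.10%

Let p = fractional abundance of Zf-58. I(M+2)/I(M) = [C(2,1)·p^1·(1−p)] / p^2 = 2·(1−p)/p = 77.39/14.97 = 5.1697
(1−p)/p = 5.1697/2 = 2.5848  ⇒  p = 1/(1 + 2.5848) = 0.2790
Zf-58: 27.90%, Zf-60: 72.10%.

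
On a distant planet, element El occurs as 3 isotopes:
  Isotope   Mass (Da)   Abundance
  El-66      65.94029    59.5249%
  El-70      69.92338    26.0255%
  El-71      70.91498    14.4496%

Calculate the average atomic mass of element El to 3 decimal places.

67.696 Da

The abundance-weighted mean is 0.595249 × 65.94029 + 0.260255 × 69.92338 + 0.144496 × 70.91498
= 39.250892 + 18.197909 + 10.246931 = 67.695732 Da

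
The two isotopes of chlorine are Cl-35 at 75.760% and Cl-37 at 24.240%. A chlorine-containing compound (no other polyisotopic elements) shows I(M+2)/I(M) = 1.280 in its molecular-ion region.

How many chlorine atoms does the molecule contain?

4

For n independent Cl atoms, I(M+2)/I(M) = n · (abundance Cl-37) / (abundance Cl-35) = n · 0.24240/0.75760.
n = 1.280 × 0.75760/0.24240 = 4.00 ≈ 4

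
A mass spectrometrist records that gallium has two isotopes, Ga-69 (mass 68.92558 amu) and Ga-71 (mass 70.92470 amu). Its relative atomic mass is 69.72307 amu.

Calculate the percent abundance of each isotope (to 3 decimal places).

Ga-69: 60.108%, Ga-71: 39.892%

Let x be the fractional abundance of Ga-69; then Ga-71 has abundance 1 − x.
68.92558·x + 70.92470·(1 − x) = 69.72307
(68.92558 − 70.92470)·x = 69.72307 − 70.92470
x = -1.20163 / -1.99912 = 0.60108 → 60.108% Ga-69, 39.892% Ga-71.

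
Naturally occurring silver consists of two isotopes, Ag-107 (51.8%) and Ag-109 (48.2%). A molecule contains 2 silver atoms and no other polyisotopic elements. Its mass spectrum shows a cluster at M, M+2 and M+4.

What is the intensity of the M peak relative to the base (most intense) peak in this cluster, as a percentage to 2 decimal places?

Term probabilities: M 0.2683, M+2 0.4994, M+4 0.2323. Base peak = M+2.
P(M+2) = C(2,1) × 0.518^1 × 0.482^1 = 2 × 0.5180 × 0.4820 = 0.499352 (base)
P(M) = C(2,0) × 0.518^2 × 0.482^0 = 1 × 0.268324 × 1.0000 = 0.268324
Relative intensity = 0.268324 / 0.499352 × 100 = 53.73

53.73%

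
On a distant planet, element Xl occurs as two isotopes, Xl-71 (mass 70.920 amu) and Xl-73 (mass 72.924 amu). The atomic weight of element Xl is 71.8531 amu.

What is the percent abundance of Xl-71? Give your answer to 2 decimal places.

53.44%

With x = fraction of Xl-71 (so Xl-73 is 1 − x):
70.920·x + 72.924·(1 − x) = 71.8531
(70.920 − 72.924)·x = 71.8531 − 72.924
x = -1.0709 / -2.004 = 0.53438 → 53.44% Xl-71, 46.56% Xl-73.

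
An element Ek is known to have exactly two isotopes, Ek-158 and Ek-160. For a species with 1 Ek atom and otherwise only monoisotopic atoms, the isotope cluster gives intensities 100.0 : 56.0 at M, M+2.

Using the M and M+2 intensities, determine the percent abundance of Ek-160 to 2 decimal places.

35.90%

Let p = fractional abundance of Ek-158. I(M+2)/I(M) = [C(1,1)·p^0·(1−p)] / p^1 = 1·(1−p)/p = 56.0/100.0 = 0.5600
(1−p)/p = 0.5600/1 = 0.5600  ⇒  p = 1/(1 + 0.5600) = 0.6410
Ek-158: 64.10%, Ek-160: 35.90%.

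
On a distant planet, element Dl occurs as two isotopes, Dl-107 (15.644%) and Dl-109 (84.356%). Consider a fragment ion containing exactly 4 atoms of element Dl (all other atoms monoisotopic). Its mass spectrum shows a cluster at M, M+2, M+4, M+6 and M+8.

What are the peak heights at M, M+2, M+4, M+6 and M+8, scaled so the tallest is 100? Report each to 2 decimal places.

Each Dl atom is independently Dl-107 (p = 0.15644) or Dl-109 (q = 0.84356); the cluster is the binomial expansion (p + q)^4.
P(M) = 0.15644^4 = 0.000599
P(M+2) = 4 × 0.15644^3 × 0.84356^1 = 0.012919
P(M+4) = 6 × 0.15644^2 × 0.84356^2 = 0.104491
P(M+6) = 4 × 0.15644^1 × 0.84356^3 = 0.375626
P(M+8) = 0.84356^4 = 0.506365
The M+8 peak is largest (0.506365); scaling to 100 gives 0.12 : 2.55 : 20.64 : 74.18 : 100.00.

0.12 : 2.55 : 20.64 : 74.18 : 100.00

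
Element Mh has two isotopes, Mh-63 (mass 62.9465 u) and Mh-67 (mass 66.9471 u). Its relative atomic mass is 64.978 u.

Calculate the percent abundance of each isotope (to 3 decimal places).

Mh-63: 49.220%, Mh-67: 50.780%

Let x be the fractional abundance of Mh-63; then Mh-67 has abundance 1 − x.
62.9465·x + 66.9471·(1 − x) = 64.978
(62.9465 − 66.9471)·x = 64.978 − 66.9471
x = -1.9691 / -4.0006 = 0.49220 → 49.220% Mh-63, 50.780% Mh-67.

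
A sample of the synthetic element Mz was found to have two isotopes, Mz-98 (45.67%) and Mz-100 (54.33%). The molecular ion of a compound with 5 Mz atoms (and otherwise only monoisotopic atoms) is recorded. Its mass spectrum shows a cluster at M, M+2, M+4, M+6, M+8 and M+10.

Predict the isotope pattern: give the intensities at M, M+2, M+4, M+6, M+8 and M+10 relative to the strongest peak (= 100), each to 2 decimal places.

The 5 Mz atoms are independent, so intensities follow the terms of (0.4567 + 0.5433)^5.
P(M) = 0.4567^5 = 0.019868
P(M+2) = 5 × 0.4567^4 × 0.5433^1 = 0.118177
P(M+4) = 10 × 0.4567^3 × 0.5433^2 = 0.281172
P(M+6) = 10 × 0.4567^2 × 0.5433^3 = 0.334488
P(M+8) = 5 × 0.4567^1 × 0.5433^4 = 0.198957
P(M+10) = 0.5433^5 = 0.047337
The M+6 peak is largest (0.334488); scaling to 100 gives 5.94 : 35.33 : 84.06 : 100.00 : 59.48 : 14.15.

5.94 : 35.33 : 84.06 : 100.00 : 59.48 : 14.15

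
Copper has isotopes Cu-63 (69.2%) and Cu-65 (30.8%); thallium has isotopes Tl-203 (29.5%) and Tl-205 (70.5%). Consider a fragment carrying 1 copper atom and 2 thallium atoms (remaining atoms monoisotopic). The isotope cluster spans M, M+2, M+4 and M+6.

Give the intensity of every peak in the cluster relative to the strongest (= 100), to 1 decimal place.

12.8 : 66.7 : 100.0 : 32.4

Copper pattern (n=1): 0.6920 : 0.3080
Thallium pattern (n=2): 0.087025 : 0.41595 : 0.497025
Convolve the two distributions (both contribute in 2-u steps):
  M: 0.6920×0.087025 = 0.060221
  M+2: 0.6920×0.41595 + 0.3080×0.087025 = 0.314641
  M+4: 0.6920×0.497025 + 0.3080×0.41595 = 0.472054
  M+6: 0.3080×0.497025 = 0.153084
Scale to base peak (0.472054) = 100: 12.8 : 66.7 : 100.0 : 32.4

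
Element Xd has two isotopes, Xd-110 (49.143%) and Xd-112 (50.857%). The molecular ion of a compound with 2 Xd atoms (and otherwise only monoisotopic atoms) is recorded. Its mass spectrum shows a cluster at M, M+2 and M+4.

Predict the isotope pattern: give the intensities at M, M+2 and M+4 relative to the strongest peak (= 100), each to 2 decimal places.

48.31 : 100.00 : 51.74

The 2 Xd atoms are independent, so intensities follow the terms of (0.49143 + 0.50857)^2.
P(M) = 0.49143^2 = 0.241503
P(M+2) = 2 × 0.49143^1 × 0.50857^1 = 0.499853
P(M+4) = 0.50857^2 = 0.258643
The M+2 peak is largest (0.499853); scaling to 100 gives 48.31 : 100.00 : 51.74.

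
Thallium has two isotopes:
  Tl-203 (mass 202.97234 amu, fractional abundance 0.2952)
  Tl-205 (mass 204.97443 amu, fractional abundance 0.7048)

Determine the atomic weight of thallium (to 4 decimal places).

204.3834 amu

Weight each isotope mass by its fractional abundance: 0.2952 × 202.97234 + 0.7048 × 204.97443
= 59.917435 + 144.465978 = 204.383413 amu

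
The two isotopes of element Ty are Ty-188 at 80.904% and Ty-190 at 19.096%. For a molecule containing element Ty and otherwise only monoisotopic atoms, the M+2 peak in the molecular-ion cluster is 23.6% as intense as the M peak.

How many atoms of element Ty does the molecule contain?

With n Ty atoms, P(M+2)/P(M) = C(n,1)·p^(n−1)q / p^n = n·q/p = n · 0.19096/0.80904.
n = 0.236 × 0.80904/0.19096 = 1.00 ≈ 1

1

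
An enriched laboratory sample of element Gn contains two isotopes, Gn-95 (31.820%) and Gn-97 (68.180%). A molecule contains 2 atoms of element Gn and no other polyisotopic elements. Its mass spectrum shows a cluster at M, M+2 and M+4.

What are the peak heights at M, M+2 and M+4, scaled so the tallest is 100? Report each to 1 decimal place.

21.8 : 93.3 : 100.0

The 2 Gn atoms are independent, so intensities follow the terms of (0.31820 + 0.68180)^2.
P(M) = 0.31820^2 = 0.101251
P(M+2) = 2 × 0.31820^1 × 0.68180^1 = 0.433898
P(M+4) = 0.68180^2 = 0.464851
The M+4 peak is largest (0.464851); scaling to 100 gives 21.8 : 93.3 : 100.0.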